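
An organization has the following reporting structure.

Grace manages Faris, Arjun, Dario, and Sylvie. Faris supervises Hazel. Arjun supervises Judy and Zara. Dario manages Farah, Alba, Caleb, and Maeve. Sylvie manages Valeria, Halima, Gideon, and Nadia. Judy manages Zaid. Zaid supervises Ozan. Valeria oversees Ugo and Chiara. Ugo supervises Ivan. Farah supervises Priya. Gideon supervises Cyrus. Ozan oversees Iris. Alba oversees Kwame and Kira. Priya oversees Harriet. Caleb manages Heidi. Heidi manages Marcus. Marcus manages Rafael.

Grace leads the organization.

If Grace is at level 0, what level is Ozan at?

4

Chain from Ozan up to Grace: Ozan → Zaid → Judy → Arjun → Grace. That is 4 steps up, so Ozan is 4 levels below Grace.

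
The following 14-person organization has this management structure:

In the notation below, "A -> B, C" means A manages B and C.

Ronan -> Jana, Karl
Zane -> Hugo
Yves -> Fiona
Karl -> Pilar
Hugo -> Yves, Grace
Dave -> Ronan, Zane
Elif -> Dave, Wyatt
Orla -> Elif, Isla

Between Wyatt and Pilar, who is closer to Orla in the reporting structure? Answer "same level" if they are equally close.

Wyatt is 2 levels below Orla; Pilar is 5. Wyatt is higher.

Wyatt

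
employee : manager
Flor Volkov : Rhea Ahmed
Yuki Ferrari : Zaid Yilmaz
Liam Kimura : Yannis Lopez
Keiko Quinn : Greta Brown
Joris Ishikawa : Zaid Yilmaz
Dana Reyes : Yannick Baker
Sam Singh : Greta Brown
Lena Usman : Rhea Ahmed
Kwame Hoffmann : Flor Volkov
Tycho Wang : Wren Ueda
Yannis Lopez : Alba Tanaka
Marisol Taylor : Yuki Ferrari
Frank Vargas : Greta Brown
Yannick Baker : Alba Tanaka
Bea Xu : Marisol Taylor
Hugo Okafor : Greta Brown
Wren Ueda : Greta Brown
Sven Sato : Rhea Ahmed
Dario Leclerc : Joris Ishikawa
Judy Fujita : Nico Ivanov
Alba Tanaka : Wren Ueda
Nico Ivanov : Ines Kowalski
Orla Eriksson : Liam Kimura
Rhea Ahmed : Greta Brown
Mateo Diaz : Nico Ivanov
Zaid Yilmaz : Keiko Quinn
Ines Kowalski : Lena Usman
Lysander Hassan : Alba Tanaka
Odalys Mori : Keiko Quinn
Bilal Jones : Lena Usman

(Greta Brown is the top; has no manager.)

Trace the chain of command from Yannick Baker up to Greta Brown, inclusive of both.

Yannick Baker -> Alba Tanaka -> Wren Ueda -> Greta Brown

Yannick Baker reports to Alba Tanaka. Alba Tanaka reports to Wren Ueda. Wren Ueda reports to Greta Brown. Greta Brown is at the top.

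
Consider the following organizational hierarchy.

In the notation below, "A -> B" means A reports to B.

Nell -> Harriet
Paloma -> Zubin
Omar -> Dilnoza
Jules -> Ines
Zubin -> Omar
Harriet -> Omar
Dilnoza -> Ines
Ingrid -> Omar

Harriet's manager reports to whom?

Dilnoza

Harriet reports to Omar, and Omar reports to Dilnoza. So Harriet's skip-level manager is Dilnoza.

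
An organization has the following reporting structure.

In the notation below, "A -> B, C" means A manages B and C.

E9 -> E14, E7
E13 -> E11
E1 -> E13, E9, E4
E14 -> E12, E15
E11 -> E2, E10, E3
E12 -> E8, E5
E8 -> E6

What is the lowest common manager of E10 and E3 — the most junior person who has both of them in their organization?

E11

E10's chain of managers is E11, E13, E1. E3's chain of managers is E11, E13, E1. The first manager that appears in both chains is E11.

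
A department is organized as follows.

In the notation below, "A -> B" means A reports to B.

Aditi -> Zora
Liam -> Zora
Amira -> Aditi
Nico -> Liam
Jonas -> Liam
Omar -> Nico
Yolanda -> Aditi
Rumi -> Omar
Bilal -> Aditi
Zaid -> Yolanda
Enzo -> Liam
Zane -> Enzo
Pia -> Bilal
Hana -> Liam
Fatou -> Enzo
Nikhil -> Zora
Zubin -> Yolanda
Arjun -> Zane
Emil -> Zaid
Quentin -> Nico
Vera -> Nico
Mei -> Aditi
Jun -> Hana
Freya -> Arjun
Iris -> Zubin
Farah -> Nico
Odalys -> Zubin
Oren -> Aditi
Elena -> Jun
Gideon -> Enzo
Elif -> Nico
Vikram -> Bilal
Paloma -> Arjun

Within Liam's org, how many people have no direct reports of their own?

11

The people in Liam's organization with no one reporting to them are Elena, Gideon, Fatou, Paloma, Freya, Jonas, Elif, Farah, Vera, Quentin, Rumi. That is 11.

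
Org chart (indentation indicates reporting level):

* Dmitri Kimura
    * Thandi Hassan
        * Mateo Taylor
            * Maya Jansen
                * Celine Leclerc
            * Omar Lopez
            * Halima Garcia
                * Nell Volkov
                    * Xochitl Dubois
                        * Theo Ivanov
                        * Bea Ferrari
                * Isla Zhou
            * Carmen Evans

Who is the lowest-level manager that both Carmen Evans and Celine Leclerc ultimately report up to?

Carmen Evans's chain of managers is Mateo Taylor, Thandi Hassan, Dmitri Kimura. Celine Leclerc's chain of managers is Maya Jansen, Mateo Taylor, Thandi Hassan, Dmitri Kimura. The first manager that appears in both chains is Mateo Taylor.

Mateo Taylor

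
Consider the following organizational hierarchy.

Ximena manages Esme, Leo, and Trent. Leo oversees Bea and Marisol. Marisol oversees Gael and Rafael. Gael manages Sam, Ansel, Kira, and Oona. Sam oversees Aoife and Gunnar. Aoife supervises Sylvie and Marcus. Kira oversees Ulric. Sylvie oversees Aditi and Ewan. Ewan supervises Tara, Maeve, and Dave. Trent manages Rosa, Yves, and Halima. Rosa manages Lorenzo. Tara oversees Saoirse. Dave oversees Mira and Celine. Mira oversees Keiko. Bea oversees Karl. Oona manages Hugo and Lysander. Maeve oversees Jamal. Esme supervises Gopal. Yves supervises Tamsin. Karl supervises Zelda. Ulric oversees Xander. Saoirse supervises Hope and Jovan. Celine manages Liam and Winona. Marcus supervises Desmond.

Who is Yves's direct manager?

Yves reports directly to Trent.

Trent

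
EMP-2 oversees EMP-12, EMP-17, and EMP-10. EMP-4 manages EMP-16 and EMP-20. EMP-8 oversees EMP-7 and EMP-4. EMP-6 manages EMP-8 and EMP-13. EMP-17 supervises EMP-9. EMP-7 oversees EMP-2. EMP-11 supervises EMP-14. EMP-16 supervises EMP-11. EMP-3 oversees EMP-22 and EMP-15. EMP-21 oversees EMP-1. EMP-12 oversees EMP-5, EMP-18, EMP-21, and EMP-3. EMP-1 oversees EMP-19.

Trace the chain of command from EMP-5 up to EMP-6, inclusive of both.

EMP-5 -> EMP-12 -> EMP-2 -> EMP-7 -> EMP-8 -> EMP-6

EMP-5 reports to EMP-12. EMP-12 reports to EMP-2. EMP-2 reports to EMP-7. EMP-7 reports to EMP-8. EMP-8 reports to EMP-6. EMP-6 is at the top.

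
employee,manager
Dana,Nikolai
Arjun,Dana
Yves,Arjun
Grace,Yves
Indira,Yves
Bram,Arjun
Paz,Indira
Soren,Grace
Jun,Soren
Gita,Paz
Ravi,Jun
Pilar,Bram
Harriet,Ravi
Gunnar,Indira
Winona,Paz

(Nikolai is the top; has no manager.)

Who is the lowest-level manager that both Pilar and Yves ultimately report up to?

Arjun

Pilar's chain of managers is Bram, Arjun, Dana, Nikolai. Yves's chain of managers is Arjun, Dana, Nikolai. The first manager that appears in both chains is Arjun.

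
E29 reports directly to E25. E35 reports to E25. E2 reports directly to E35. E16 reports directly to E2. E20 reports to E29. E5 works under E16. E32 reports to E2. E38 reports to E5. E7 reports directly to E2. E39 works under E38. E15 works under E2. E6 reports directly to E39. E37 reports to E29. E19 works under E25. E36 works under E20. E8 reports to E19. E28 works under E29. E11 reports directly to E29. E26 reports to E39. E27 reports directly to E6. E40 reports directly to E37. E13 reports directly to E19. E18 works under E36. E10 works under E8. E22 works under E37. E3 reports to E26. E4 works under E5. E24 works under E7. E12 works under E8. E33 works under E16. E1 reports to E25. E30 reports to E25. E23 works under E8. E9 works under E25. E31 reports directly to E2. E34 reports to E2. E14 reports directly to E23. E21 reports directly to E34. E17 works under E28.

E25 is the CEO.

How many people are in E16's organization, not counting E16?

E16 directly manages E5, E33. Under E5: E4, E38, E39, E26, E3, E6, E27 (7). E33 has no reports. So E16's organization is 2 direct reports plus everyone under them: 8 + 1 = 9.

9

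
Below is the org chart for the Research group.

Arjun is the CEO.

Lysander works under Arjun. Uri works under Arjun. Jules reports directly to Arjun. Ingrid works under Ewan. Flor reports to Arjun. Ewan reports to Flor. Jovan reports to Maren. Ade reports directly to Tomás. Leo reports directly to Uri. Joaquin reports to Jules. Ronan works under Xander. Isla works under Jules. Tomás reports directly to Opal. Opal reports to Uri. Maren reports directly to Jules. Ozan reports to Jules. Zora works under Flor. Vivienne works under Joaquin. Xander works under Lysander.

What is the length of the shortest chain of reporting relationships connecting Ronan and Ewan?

Ronan is 3 levels below Arjun, and Ewan is 2 levels below Arjun (their lowest common manager). The shortest path runs up from Ronan to Arjun and back down to Ewan: 3 + 2 = 5 links.

5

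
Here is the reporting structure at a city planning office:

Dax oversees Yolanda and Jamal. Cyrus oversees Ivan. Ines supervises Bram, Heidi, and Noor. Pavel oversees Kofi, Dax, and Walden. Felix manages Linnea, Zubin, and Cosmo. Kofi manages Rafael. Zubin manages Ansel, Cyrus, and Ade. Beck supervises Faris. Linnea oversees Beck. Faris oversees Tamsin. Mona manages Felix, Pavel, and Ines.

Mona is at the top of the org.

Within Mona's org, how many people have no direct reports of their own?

The people in Mona's organization with no one reporting to them are Noor, Heidi, Bram, Walden, Rafael, Jamal, Yolanda, Cosmo, Ade, Ivan, Ansel, Tamsin. That is 12.

12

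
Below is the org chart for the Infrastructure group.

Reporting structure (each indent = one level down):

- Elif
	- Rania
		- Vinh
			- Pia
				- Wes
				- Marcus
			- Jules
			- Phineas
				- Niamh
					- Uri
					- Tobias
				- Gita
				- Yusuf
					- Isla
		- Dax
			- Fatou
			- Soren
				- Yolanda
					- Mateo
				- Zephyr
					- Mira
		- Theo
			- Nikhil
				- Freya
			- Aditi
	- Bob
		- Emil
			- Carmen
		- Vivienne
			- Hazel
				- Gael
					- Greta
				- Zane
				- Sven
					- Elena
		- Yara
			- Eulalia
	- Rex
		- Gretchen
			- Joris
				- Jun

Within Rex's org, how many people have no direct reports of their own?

The only person in Rex's organization with no one reporting to them is Jun. That is 1.

1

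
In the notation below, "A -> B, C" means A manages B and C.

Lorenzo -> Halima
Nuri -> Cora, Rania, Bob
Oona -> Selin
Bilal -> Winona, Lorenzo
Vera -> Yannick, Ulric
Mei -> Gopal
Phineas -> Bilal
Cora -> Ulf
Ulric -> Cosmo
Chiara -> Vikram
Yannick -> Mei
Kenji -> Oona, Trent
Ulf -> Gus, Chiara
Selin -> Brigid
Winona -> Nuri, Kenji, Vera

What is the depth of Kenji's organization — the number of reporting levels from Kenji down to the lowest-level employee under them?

3

The longest chain under Kenji runs Kenji → Oona → Selin → Brigid, which is 3 levels below Kenji.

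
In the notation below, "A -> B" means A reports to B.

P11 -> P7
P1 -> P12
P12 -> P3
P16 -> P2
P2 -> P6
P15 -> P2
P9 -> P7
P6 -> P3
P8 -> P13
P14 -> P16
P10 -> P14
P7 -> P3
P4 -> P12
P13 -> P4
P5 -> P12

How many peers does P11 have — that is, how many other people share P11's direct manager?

P11 reports to P7. P7's other direct reports are P9 — 1 peer.

1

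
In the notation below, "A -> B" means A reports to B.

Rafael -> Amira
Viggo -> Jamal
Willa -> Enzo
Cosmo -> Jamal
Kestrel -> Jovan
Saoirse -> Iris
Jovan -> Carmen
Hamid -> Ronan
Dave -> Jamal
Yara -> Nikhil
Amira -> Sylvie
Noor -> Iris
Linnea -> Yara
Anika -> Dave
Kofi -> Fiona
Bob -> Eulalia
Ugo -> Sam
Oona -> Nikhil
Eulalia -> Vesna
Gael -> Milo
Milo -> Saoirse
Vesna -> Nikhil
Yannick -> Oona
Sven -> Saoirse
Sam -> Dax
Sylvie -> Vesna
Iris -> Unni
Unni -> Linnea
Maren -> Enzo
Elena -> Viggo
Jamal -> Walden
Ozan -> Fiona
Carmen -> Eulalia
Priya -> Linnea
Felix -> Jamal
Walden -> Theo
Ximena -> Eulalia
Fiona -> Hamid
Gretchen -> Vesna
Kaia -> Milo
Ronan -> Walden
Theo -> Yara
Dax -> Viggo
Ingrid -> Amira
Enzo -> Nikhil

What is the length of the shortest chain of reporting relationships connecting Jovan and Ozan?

Jovan is 4 levels below Nikhil, and Ozan is 7 levels below Nikhil (their lowest common manager). The shortest path runs up from Jovan to Nikhil and back down to Ozan: 4 + 7 = 11 links.

11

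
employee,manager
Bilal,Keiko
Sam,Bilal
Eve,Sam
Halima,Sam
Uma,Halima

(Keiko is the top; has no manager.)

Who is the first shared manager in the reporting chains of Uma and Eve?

Uma's chain of managers is Halima, Sam, Bilal, Keiko. Eve's chain of managers is Sam, Bilal, Keiko. The first manager that appears in both chains is Sam.

Sam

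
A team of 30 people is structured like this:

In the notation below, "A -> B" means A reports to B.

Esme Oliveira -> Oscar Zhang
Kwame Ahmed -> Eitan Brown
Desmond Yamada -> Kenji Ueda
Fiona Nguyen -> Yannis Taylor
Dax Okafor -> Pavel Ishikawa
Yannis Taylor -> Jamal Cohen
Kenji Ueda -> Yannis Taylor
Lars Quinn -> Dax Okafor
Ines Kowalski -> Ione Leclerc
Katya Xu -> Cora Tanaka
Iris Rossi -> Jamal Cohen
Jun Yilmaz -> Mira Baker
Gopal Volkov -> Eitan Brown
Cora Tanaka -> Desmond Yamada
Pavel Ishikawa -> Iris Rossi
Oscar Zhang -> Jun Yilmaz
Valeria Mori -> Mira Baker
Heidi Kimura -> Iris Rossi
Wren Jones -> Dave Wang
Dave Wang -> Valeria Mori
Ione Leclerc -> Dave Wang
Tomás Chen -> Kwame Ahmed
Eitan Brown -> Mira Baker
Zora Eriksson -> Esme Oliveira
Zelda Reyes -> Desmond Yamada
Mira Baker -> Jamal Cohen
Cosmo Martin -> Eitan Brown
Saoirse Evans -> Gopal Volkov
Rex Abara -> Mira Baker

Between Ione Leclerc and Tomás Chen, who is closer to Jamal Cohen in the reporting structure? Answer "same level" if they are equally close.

same level

Both Ione Leclerc and Tomás Chen are 4 levels below Jamal Cohen.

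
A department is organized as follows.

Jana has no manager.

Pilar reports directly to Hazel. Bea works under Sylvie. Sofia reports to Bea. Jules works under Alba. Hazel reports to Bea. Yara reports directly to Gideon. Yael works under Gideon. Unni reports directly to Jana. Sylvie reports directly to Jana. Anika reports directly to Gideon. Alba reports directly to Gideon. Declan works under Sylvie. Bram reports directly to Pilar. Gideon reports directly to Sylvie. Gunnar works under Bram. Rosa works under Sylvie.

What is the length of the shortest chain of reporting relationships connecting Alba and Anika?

2

Alba is 1 level below Gideon, and Anika is 1 level below Gideon (their lowest common manager). The shortest path runs up from Alba to Gideon and back down to Anika: 1 + 1 = 2 links.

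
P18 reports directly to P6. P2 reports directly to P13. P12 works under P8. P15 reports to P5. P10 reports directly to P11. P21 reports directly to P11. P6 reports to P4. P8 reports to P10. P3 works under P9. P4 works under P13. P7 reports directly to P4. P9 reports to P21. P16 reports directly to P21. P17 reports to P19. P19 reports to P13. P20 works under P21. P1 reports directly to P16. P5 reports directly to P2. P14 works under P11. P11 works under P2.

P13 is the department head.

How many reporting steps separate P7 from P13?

Chain from P7 up to P13: P7 → P4 → P13. That is 2 steps up, so P7 is 2 levels below P13.

2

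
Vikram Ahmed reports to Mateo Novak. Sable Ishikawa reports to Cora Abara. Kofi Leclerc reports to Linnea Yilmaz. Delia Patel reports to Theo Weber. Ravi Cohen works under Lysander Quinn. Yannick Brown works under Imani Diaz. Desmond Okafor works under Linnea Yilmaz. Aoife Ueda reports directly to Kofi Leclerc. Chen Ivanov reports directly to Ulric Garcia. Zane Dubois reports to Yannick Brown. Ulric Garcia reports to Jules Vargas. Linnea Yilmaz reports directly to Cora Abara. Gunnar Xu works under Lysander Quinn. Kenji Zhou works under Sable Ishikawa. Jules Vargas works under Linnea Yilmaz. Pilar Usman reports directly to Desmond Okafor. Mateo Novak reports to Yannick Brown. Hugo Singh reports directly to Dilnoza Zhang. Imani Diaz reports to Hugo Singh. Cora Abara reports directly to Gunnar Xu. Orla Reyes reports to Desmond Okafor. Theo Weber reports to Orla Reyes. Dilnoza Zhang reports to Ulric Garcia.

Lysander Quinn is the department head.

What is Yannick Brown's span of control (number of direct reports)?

2

Yannick Brown directly manages Zane Dubois, Mateo Novak. That is 2 direct reports.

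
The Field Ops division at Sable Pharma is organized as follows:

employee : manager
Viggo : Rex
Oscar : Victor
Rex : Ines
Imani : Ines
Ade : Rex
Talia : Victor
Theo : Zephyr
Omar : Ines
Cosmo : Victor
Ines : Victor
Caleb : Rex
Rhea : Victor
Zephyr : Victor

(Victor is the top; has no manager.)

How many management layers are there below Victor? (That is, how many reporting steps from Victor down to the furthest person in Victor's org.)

The longest chain under Victor runs Victor → Ines → Rex → Caleb, which is 3 levels below Victor.

3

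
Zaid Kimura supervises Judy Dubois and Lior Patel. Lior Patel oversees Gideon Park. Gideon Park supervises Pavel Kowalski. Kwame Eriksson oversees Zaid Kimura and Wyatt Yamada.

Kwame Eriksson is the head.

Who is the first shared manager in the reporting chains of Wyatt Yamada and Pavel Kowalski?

Kwame Eriksson

Wyatt Yamada's chain of managers is Kwame Eriksson. Pavel Kowalski's chain of managers is Gideon Park, Lior Patel, Zaid Kimura, Kwame Eriksson. The first manager that appears in both chains is Kwame Eriksson.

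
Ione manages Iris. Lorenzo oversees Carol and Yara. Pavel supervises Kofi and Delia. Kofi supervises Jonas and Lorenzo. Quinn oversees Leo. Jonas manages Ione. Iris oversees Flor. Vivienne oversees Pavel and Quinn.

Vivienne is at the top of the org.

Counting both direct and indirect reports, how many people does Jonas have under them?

Jonas directly manages Ione. Under Ione: Iris, Flor (2). That's 3 in total.

3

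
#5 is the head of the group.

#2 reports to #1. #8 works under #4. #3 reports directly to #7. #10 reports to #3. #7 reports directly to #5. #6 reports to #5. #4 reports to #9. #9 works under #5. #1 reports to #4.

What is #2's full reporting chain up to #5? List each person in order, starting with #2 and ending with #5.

#2 reports to #1. #1 reports to #4. #4 reports to #9. #9 reports to #5. #5 is at the top.

#2 -> #1 -> #4 -> #9 -> #5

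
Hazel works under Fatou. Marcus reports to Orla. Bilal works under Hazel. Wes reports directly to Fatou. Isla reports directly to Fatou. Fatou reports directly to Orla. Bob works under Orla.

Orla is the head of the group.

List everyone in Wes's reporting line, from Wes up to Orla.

Wes -> Fatou -> Orla

Wes reports to Fatou. Fatou reports to Orla. Orla is at the top.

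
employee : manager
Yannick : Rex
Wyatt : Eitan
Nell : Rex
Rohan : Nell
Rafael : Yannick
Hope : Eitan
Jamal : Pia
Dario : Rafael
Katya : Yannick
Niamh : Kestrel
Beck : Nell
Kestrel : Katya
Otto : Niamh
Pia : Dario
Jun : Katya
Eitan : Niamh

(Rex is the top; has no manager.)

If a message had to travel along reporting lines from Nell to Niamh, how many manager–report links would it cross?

Nell is 1 level below Rex, and Niamh is 4 levels below Rex (their lowest common manager). The shortest path runs up from Nell to Rex and back down to Niamh: 1 + 4 = 5 links.

5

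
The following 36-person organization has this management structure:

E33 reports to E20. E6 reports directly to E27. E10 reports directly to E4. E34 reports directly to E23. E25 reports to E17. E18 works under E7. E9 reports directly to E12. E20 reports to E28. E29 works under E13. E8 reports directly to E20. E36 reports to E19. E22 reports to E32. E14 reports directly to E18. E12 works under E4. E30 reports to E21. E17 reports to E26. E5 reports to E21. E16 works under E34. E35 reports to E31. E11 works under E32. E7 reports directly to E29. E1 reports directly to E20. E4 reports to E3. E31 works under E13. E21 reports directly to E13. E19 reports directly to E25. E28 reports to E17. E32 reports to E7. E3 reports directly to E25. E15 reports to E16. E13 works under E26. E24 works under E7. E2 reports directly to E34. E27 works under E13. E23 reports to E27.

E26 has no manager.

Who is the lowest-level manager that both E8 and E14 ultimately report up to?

E8's chain of managers is E20, E28, E17, E26. E14's chain of managers is E18, E7, E29, E13, E26. The first manager that appears in both chains is E26.

E26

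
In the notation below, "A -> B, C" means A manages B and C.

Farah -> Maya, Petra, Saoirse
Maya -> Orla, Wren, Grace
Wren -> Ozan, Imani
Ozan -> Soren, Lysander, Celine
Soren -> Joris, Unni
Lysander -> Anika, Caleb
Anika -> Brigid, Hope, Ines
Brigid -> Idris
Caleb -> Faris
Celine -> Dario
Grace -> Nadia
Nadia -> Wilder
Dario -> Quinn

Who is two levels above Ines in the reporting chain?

Ines reports to Anika, and Anika reports to Lysander. So Ines's skip-level manager is Lysander.

Lysander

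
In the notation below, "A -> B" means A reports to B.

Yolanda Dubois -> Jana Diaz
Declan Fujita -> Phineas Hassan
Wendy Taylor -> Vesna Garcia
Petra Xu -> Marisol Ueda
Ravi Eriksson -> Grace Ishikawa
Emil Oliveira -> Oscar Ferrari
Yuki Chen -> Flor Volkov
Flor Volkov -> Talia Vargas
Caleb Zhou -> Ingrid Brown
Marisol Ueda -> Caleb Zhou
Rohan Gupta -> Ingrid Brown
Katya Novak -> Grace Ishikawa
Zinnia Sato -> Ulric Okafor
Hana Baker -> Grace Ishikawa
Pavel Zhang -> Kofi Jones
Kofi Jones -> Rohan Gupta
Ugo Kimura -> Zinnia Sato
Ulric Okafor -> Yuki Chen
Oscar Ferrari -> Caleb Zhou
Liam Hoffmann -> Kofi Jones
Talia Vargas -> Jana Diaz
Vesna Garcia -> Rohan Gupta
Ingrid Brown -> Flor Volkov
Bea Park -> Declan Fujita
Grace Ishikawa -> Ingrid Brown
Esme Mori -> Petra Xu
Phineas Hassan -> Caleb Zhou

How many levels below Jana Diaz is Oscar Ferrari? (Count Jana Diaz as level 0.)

Chain from Oscar Ferrari up to Jana Diaz: Oscar Ferrari → Caleb Zhou → Ingrid Brown → Flor Volkov → Talia Vargas → Jana Diaz. That is 5 steps up, so Oscar Ferrari is 5 levels below Jana Diaz.

5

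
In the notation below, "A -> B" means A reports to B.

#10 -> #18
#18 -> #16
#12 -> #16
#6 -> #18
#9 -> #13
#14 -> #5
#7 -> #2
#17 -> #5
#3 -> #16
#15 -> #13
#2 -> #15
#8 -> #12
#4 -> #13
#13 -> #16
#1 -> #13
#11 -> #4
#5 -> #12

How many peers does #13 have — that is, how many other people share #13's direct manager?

#13 reports to #16. #16's other direct reports are #12, #3, #18 — 3 peers.

3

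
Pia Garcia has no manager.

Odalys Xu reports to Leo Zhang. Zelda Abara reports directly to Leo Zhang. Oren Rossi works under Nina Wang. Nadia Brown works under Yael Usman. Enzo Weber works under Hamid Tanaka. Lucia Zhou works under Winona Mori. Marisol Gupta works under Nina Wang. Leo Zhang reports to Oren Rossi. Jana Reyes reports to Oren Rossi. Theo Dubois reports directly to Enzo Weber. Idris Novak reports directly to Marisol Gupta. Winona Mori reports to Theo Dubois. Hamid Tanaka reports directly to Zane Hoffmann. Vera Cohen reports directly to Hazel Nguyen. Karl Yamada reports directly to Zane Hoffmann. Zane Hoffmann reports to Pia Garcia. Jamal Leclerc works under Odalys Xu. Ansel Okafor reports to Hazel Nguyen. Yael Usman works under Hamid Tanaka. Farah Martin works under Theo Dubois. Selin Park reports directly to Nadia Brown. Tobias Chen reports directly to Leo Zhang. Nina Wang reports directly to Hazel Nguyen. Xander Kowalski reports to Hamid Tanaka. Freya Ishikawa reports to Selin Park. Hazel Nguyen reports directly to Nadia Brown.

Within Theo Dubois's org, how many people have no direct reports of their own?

2

The people in Theo Dubois's organization with no one reporting to them are Lucia Zhou, Farah Martin. That is 2.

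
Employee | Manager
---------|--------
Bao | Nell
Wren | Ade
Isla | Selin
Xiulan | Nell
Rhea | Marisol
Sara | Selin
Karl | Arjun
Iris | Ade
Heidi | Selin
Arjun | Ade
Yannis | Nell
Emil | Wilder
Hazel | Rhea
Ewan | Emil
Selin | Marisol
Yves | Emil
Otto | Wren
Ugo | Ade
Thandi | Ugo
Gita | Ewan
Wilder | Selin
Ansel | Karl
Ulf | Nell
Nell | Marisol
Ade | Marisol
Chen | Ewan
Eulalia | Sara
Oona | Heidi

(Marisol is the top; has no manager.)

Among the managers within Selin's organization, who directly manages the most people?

Direct-report counts within Selin's organization: Selin has 4; Heidi has 1; Sara has 1; Wilder has 1; Emil has 2; Ewan has 2. The largest is 4, held by Selin.

Selin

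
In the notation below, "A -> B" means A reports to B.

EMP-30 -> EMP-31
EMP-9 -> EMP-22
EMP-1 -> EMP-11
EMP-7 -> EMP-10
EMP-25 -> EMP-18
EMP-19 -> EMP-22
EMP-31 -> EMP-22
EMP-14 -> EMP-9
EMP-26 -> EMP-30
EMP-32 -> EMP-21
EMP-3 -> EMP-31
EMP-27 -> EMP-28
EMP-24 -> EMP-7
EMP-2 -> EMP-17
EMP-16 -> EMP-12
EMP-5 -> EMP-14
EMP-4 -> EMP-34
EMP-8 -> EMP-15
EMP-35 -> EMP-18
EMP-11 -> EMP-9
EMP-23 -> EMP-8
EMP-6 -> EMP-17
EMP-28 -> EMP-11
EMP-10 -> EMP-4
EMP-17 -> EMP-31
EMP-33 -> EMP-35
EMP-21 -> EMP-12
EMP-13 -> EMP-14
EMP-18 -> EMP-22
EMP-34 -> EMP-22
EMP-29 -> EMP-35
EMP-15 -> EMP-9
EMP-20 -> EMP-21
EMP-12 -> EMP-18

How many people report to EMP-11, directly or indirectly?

3

EMP-11 directly manages EMP-28, EMP-1. Under EMP-28: EMP-27 (1). EMP-1 has no reports. So EMP-11's organization is 2 direct reports plus everyone under them: 2 + 1 = 3.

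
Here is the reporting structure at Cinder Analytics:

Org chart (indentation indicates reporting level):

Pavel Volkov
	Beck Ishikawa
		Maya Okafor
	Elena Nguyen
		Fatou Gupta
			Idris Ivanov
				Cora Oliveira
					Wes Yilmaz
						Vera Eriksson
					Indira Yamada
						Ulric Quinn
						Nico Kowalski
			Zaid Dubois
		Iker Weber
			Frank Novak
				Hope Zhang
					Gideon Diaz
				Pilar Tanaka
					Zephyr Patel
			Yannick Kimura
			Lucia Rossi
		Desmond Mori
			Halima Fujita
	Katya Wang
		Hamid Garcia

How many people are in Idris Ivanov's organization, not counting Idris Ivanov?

6

Idris Ivanov directly manages Cora Oliveira. Under Cora Oliveira: Indira Yamada, Nico Kowalski, Ulric Quinn, Wes Yilmaz, Vera Eriksson (5). That's 6 in total.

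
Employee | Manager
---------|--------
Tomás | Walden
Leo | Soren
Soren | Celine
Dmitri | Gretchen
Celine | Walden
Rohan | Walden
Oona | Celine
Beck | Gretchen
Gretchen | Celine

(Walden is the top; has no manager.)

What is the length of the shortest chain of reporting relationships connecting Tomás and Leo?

Tomás is 1 level below Walden, and Leo is 3 levels below Walden (their lowest common manager). The shortest path runs up from Tomás to Walden and back down to Leo: 1 + 3 = 4 links.

4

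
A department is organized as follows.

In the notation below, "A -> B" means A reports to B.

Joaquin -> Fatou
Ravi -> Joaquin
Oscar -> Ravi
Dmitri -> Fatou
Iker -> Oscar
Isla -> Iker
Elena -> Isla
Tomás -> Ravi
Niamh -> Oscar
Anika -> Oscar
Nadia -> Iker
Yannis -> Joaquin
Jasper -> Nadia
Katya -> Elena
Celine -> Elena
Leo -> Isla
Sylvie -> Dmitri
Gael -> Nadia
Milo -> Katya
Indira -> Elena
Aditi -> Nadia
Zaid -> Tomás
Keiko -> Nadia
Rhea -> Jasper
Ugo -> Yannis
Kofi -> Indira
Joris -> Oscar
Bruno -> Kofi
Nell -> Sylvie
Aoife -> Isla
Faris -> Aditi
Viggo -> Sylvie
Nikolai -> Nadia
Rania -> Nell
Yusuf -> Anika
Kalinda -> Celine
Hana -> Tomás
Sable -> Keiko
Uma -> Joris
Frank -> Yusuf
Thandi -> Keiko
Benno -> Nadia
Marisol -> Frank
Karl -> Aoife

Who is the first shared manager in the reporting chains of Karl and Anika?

Oscar

Karl's chain of managers is Aoife, Isla, Iker, Oscar, Ravi, Joaquin, Fatou. Anika's chain of managers is Oscar, Ravi, Joaquin, Fatou. The first manager that appears in both chains is Oscar.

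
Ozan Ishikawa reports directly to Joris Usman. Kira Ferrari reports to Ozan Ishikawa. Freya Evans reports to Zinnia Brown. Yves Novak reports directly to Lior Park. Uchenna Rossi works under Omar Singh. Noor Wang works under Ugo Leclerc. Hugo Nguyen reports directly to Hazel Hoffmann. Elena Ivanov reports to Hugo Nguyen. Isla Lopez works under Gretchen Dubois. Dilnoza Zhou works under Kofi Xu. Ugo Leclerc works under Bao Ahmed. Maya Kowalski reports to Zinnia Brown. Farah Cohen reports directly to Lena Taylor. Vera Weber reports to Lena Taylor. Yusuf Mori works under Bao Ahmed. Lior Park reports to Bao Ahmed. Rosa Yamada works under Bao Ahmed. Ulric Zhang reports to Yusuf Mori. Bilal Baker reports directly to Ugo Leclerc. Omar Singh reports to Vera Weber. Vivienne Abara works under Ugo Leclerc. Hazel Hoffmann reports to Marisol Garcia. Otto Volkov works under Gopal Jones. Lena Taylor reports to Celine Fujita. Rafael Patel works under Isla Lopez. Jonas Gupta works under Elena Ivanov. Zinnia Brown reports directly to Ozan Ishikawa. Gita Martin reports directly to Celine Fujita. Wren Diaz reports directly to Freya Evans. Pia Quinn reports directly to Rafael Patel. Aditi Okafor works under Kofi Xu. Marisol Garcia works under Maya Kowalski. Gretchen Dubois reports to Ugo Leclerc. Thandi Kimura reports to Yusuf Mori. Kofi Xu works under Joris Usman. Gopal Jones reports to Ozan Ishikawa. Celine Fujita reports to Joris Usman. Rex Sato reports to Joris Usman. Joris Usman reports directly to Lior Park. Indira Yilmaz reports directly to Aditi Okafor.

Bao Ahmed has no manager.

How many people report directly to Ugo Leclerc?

Ugo Leclerc directly manages Bilal Baker, Noor Wang, Gretchen Dubois, Vivienne Abara. That is 4 direct reports.

4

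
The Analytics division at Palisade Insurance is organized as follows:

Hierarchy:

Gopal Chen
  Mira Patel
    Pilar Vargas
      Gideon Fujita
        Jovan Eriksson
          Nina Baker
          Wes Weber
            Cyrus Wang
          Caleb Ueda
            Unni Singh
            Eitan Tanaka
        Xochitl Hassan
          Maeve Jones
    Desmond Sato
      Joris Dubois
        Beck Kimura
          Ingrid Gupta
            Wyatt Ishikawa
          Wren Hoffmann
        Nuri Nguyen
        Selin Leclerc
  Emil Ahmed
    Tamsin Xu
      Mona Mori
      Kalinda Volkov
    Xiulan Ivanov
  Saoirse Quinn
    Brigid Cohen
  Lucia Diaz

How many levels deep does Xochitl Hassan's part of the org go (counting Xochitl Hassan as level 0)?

1

The longest chain under Xochitl Hassan runs Xochitl Hassan → Maeve Jones, which is 1 level below Xochitl Hassan.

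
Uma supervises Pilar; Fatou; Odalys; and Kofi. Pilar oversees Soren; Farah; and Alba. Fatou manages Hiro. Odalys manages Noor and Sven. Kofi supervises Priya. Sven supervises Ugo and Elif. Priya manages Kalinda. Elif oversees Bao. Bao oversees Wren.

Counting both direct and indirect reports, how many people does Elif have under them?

2

Elif directly manages Bao. Under Bao: Wren (1). That's 2 in total.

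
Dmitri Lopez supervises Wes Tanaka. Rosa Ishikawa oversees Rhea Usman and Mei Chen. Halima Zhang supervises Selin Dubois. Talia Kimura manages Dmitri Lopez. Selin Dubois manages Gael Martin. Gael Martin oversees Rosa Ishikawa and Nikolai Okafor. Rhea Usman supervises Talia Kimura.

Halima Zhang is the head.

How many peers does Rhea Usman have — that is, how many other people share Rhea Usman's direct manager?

Rhea Usman reports to Rosa Ishikawa. Rosa Ishikawa's other direct reports are Mei Chen — 1 peer.

1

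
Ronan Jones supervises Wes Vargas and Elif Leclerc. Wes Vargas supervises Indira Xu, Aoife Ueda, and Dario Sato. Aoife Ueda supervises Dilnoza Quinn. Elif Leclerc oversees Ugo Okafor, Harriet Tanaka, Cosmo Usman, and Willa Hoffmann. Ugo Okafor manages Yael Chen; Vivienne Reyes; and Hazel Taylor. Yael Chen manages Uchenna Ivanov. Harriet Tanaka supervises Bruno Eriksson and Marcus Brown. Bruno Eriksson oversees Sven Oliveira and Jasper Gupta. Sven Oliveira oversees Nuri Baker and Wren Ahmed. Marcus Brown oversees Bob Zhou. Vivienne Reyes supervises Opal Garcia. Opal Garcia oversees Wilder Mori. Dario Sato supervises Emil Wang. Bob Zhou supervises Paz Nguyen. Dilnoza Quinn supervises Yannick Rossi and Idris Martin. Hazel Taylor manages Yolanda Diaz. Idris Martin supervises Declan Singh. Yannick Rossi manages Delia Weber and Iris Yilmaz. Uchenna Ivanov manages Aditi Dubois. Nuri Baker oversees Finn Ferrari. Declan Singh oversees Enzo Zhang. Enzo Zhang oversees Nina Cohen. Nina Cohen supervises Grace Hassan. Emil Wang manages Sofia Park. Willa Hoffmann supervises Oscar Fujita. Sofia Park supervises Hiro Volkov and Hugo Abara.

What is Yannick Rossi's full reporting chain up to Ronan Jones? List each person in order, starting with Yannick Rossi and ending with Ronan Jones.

Yannick Rossi -> Dilnoza Quinn -> Aoife Ueda -> Wes Vargas -> Ronan Jones

Yannick Rossi reports to Dilnoza Quinn. Dilnoza Quinn reports to Aoife Ueda. Aoife Ueda reports to Wes Vargas. Wes Vargas reports to Ronan Jones. Ronan Jones is at the top.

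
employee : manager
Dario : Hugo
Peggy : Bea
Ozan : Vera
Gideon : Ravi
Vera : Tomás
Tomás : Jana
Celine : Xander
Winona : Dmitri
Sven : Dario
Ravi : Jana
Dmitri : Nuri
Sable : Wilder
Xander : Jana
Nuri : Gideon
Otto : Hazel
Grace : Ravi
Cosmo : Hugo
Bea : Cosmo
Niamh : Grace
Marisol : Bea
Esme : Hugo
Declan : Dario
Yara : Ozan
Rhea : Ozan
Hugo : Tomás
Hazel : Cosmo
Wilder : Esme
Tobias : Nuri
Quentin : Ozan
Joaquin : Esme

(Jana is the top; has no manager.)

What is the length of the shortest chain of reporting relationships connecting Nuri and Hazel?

Nuri is 3 levels below Jana, and Hazel is 4 levels below Jana (their lowest common manager). The shortest path runs up from Nuri to Jana and back down to Hazel: 3 + 4 = 7 links.

7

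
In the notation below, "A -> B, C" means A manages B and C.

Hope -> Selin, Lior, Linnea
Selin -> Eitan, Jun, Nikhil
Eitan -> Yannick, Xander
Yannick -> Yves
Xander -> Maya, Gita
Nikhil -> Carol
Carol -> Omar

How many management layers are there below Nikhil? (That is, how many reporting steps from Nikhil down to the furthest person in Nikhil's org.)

The longest chain under Nikhil runs Nikhil → Carol → Omar, which is 2 levels below Nikhil.

2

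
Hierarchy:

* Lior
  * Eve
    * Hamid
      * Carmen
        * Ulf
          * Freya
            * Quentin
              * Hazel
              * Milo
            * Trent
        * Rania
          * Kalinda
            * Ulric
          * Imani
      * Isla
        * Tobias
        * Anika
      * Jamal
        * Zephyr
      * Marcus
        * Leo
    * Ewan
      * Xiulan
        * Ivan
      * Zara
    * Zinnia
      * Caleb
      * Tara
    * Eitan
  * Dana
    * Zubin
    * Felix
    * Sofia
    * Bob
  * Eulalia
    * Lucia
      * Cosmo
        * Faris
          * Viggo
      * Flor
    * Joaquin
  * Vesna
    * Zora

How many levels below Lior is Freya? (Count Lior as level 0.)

Chain from Freya up to Lior: Freya → Ulf → Carmen → Hamid → Eve → Lior. That is 5 steps up, so Freya is 5 levels below Lior.

5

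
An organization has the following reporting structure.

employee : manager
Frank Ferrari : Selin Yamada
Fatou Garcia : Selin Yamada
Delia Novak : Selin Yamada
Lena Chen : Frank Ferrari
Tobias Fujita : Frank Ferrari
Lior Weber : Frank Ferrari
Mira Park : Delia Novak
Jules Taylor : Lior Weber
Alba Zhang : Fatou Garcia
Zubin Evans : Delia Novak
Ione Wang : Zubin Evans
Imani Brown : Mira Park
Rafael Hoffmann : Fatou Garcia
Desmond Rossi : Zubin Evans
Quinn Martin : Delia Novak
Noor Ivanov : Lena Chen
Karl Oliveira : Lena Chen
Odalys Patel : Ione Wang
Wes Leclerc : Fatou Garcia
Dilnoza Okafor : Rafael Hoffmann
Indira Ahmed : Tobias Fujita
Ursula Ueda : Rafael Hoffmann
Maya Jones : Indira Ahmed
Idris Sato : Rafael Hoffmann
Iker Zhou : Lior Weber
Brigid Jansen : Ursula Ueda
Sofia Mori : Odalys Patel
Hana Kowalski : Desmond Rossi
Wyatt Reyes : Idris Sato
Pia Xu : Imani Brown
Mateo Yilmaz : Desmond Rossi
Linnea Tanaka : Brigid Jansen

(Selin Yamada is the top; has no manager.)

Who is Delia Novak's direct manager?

Delia Novak reports directly to Selin Yamada.

Selin Yamada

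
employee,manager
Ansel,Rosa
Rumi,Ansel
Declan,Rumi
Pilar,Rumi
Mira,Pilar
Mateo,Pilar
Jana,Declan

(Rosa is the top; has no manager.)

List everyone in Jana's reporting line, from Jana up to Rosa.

Jana -> Declan -> Rumi -> Ansel -> Rosa

Jana reports to Declan. Declan reports to Rumi. Rumi reports to Ansel. Ansel reports to Rosa. Rosa is at the top.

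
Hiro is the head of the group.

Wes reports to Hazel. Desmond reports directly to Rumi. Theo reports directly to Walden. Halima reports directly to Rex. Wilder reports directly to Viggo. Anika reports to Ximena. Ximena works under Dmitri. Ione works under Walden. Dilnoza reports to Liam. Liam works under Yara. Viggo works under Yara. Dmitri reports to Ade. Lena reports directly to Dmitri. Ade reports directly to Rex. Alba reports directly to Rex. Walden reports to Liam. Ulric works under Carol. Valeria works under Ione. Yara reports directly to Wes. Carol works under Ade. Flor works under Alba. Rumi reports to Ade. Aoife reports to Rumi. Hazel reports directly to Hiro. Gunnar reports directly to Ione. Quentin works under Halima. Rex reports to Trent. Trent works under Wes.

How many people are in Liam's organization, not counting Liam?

Liam directly manages Walden, Dilnoza. Under Walden: Theo, Ione, Gunnar, Valeria (4). Dilnoza has no reports. So Liam's organization is 2 direct reports plus everyone under them: 5 + 1 = 6.

6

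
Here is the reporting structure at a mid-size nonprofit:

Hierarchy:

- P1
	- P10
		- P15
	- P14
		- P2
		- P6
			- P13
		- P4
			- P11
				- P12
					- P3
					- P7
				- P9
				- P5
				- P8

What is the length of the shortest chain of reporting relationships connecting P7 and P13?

6

P7 is 4 levels below P14, and P13 is 2 levels below P14 (their lowest common manager). The shortest path runs up from P7 to P14 and back down to P13: 4 + 2 = 6 links.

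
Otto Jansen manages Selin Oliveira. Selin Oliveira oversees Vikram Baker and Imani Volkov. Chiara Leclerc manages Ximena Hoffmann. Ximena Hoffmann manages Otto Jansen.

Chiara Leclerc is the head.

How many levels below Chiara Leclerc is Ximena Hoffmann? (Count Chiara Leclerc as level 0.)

1

Chain from Ximena Hoffmann up to Chiara Leclerc: Ximena Hoffmann → Chiara Leclerc. That is 1 step up, so Ximena Hoffmann is 1 level below Chiara Leclerc.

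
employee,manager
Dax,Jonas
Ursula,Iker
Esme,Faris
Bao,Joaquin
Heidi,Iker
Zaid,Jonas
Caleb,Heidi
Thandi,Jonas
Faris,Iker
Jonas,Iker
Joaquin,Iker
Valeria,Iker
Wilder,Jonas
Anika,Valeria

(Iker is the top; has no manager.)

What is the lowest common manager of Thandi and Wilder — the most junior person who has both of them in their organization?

Thandi's chain of managers is Jonas, Iker. Wilder's chain of managers is Jonas, Iker. The first manager that appears in both chains is Jonas.

Jonas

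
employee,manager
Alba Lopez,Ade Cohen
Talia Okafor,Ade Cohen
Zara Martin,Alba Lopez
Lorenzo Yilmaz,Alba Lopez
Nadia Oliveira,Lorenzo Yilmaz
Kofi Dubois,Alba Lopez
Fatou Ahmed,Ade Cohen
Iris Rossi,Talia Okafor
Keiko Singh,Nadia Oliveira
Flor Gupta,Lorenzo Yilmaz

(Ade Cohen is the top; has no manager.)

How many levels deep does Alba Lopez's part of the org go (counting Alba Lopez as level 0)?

3

The longest chain under Alba Lopez runs Alba Lopez → Lorenzo Yilmaz → Nadia Oliveira → Keiko Singh, which is 3 levels below Alba Lopez.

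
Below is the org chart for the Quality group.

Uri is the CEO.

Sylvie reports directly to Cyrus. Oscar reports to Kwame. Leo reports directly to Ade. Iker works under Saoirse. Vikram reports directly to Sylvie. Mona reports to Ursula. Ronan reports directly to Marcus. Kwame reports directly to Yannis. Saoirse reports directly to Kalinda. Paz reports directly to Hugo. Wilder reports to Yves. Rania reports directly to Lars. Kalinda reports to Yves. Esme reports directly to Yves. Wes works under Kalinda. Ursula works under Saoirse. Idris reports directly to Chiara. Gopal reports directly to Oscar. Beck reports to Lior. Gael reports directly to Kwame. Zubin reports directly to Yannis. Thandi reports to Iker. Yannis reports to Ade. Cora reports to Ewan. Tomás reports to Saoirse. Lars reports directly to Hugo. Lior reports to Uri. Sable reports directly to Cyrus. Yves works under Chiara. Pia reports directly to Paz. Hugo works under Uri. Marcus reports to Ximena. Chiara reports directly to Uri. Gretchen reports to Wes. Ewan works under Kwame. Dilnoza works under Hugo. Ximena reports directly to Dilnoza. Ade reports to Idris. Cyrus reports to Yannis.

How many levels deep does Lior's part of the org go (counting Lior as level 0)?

The longest chain under Lior runs Lior → Beck, which is 1 level below Lior.

1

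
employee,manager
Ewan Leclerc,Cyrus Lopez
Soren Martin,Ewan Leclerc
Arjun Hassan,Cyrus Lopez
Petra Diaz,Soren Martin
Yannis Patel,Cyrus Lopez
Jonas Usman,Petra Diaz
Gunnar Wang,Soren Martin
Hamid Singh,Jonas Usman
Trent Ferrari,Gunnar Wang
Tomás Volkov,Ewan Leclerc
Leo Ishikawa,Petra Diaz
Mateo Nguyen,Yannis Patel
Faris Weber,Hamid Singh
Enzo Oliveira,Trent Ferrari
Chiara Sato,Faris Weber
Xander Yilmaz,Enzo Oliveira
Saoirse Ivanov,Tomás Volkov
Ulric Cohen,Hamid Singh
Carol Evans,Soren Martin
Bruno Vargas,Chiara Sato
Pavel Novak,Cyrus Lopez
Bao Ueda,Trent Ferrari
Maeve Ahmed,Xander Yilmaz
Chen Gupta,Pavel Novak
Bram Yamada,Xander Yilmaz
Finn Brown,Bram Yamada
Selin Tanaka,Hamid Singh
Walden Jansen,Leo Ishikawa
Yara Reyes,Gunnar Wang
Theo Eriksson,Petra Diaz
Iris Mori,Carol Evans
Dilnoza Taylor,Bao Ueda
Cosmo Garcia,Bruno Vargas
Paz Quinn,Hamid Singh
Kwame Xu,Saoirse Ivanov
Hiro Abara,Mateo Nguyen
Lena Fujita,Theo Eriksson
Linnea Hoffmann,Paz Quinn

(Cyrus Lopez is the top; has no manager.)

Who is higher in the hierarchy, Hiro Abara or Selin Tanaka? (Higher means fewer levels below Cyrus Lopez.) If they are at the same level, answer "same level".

Hiro Abara

Hiro Abara is 3 levels below Cyrus Lopez; Selin Tanaka is 6. Hiro Abara is higher.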